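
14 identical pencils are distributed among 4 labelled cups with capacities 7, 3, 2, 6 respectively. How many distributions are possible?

30

Ignoring the caps, the number of non-negative solutions to x_1+…+x_4 = 14 is C(17,3) = 680.
Subtract solutions that violate a single cap (substitute x_i' = x_i − (cap_i+1)): x_1 ≥ 8 gives C(9,3) = 84; x_2 ≥ 4 gives C(13,3) = 286; x_3 ≥ 3 gives C(14,3) = 364; x_4 ≥ 7 gives C(10,3) = 120. Together 854.
Add back pairs where two caps are both exceeded: 10 + 20 + 0 + 120 + 20 + 35 = 205.
Subtract triples: 0 + 0 + 0 + 1 = 1.
By inclusion–exclusion the count is 680 − 854 + 205 − 1 = 30.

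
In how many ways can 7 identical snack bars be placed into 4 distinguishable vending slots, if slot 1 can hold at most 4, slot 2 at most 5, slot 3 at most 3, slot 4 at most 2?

52

By stars and bars, unrestricted non-negative solutions to x_1+…+x_4 = 7 number C(7+3,3) = 120.
Subtract solutions that violate a single cap (substitute x_i' = x_i − (cap_i+1)): x_1 ≥ 5 gives C(5,3) = 10; x_2 ≥ 6 gives C(4,3) = 4; x_3 ≥ 4 gives C(6,3) = 20; x_4 ≥ 3 gives C(7,3) = 35. Together 69.
Add back pairs where two caps are both exceeded: 0 + 0 + 0 + 0 + 0 + 1 = 1.
By inclusion–exclusion the count is 120 − 69 + 1 = 52.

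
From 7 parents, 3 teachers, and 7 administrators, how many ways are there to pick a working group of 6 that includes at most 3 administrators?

10584

Split by how many administrators are chosen (0 through 3).
Sum: C(7,0)·C(10,6) + C(7,1)·C(10,5) + C(7,2)·C(10,4) + C(7,3)·C(10,3) = 210 + 1764 + 4410 + 4200 = 10584.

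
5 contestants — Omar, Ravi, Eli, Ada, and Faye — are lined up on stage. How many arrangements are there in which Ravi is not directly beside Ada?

Of the 5! = 120 arrangements, those with Ravi and Ada adjacent number 2 × 4! = 48 (treat the pair as a block with 2 internal orders).
Complementary counting: 120 − 48 = 72.

72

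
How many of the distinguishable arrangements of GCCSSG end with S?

With the last slot taken by S, it remains to arrange the other 5 letters (GCCSG).
Those 5 letters have C appearing twice and G appearing twice, giving (5)!/(2!·2!) = 30.

30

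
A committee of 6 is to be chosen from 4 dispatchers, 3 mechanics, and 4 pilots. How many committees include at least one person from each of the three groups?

420

With no constraint there are C(11,6) = 462 possible selections.
Subtract selections that omit an entire group: no dispatchers → C(7,6) = 7; no mechanics → C(8,6) = 28; no pilots → C(7,6) = 7.
Add back selections omitting two groups (i.e. drawn from a single group): C(4,6) + C(3,6) + C(4,6) = 0.
By inclusion–exclusion: 462 − 42 + 0 = 420.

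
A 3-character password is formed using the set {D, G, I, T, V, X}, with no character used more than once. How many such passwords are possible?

This is a permutation of 3 out of 6: P(6,3) = 6!/3!.
That product is 6 × 5 × 4 = 120.

120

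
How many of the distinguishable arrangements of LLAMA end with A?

With the last slot taken by A, it remains to arrange the other 4 letters (LLMA).
Those 4 letters have L appearing twice, giving (4)!/(2!) = 12.

12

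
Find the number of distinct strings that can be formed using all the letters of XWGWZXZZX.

Letter multiplicities in XWGWZXZZX: G×1, W×2, X×3, Z×3.
So there are 9! / (3!·3!·2!) = 5040 distinguishable arrangements.

5040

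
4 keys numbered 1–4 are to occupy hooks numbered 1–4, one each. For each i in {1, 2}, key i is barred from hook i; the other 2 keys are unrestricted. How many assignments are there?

Let Aᵢ (for i ∈ {1, 2}) be the placements that put key i in its forbidden hook. Any j of these fix j positions, leaving (4−j)! ways to fill the rest, and there are C(2,j) ways to pick which j.
By inclusion–exclusion, the number of valid placements is Σ_{j=0}^{2} (−1)^j C(2,j)·(4−j)!.
Computing: 24 − 12 + 2 = 14.

14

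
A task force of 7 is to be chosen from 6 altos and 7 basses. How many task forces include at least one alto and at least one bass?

1715

Total 7-person selections from all 13: C(13,7) = 1716.
Selections missing a whole group: no altos → C(7,7) = 1; no basses → C(6,7) = 0.
Both groups omitted at once is impossible, so 1716 − 1 = 1715.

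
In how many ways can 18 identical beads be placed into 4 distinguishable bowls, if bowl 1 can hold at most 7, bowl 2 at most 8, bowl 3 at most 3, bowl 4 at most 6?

By stars and bars, unrestricted non-negative solutions to x_1+…+x_4 = 18 number C(18+3,3) = 1330.
Subtract solutions that violate a single cap (substitute x_i' = x_i − (cap_i+1)): x_1 ≥ 8 gives C(13,3) = 286; x_2 ≥ 9 gives C(12,3) = 220; x_3 ≥ 4 gives C(17,3) = 680; x_4 ≥ 7 gives C(14,3) = 364. Together 1550.
Add back pairs where two caps are both exceeded: 4 + 84 + 20 + 56 + 10 + 120 = 294.
By inclusion–exclusion the count is 1330 − 1550 + 294 = 74.

74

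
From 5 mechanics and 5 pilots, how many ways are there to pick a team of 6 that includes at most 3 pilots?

Split by how many pilots are chosen (0 through 3).
Sum: C(5,0)·C(5,6) + C(5,1)·C(5,5) + C(5,2)·C(5,4) + C(5,3)·C(5,3) = 0 + 5 + 50 + 100 = 155.

155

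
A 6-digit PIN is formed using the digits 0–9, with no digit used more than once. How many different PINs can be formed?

With no repetition, fill the 6 digits in order: 10 choices, then 9, down to 5.
10 × 9 × 8 × 7 × 6 × 5 = 151200.

151200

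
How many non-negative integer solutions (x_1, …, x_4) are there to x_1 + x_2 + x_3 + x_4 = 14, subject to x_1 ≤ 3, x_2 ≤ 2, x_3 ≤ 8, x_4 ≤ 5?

30

Without the upper bounds there are C(17,3) = 680 ways to split 14 among 4 variables.
Subtract solutions that violate a single cap (substitute x_i' = x_i − (cap_i+1)): x_1 ≥ 4 gives C(13,3) = 286; x_2 ≥ 3 gives C(14,3) = 364; x_3 ≥ 9 gives C(8,3) = 56; x_4 ≥ 6 gives C(11,3) = 165. Together 871.
Add back pairs where two caps are both exceeded: 120 + 4 + 35 + 10 + 56 + 0 = 225.
Subtract triples: 0 + 4 + 0 + 0 = 4.
By inclusion–exclusion the count is 680 − 871 + 225 − 4 = 30.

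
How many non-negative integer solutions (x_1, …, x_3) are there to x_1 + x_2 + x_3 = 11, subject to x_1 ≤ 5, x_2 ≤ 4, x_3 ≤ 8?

24

By stars and bars, unrestricted non-negative solutions to x_1+…+x_3 = 11 number C(11+2,2) = 78.
Subtract solutions that violate a single cap (substitute x_i' = x_i − (cap_i+1)): x_1 ≥ 6 gives C(7,2) = 21; x_2 ≥ 5 gives C(8,2) = 28; x_3 ≥ 9 gives C(4,2) = 6. Together 55.
Add back pairs where two caps are both exceeded: 1 + 0 + 0 = 1.
By inclusion–exclusion the count is 78 − 55 + 1 = 24.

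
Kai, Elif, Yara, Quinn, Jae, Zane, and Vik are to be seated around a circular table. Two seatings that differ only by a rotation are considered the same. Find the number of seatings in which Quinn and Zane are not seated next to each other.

480

All circular seatings of 7 people number (6)! = 720.
Those with Quinn next to Zane: fuse the pair into one unit and seat 6 units around a circle — 2·(5)! = 240.
Subtracting, 720 − 240 = 480.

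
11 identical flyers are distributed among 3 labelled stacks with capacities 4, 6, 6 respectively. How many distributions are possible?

Ignoring the caps, the number of non-negative solutions to x_1+…+x_3 = 11 is C(13,2) = 78.
Subtract solutions that violate a single cap (substitute x_i' = x_i − (cap_i+1)): x_1 ≥ 5 gives C(8,2) = 28; x_2 ≥ 7 gives C(6,2) = 15; x_3 ≥ 7 gives C(6,2) = 15. Together 58.
No two caps can be exceeded simultaneously, so the pair terms are all 0.
By inclusion–exclusion the count is 78 − 58 + 0 = 20.

20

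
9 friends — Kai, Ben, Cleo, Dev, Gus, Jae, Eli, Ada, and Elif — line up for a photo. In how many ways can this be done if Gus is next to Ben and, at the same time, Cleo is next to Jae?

Treat {Gus,Ben} as one block (2 orders) and {Cleo,Jae} as another (2 orders).
That leaves 7 units to arrange: 2 × 2 × 7! = 4 × 5040 = 20160.

20160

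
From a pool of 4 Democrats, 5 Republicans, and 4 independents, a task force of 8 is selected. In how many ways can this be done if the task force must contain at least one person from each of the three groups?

1268

Unrestricted: C(13,8) = 1287 ways to pick any 8 of the 13.
Selections missing a whole group: no Democrats → C(9,8) = 9; no Republicans → C(8,8) = 1; no independents → C(9,8) = 9.
Add back selections omitting two groups (i.e. drawn from a single group): C(4,8) + C(5,8) + C(4,8) = 0.
By inclusion–exclusion: 1287 − 19 + 0 = 1268.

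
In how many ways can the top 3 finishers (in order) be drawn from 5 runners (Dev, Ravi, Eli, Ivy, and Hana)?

60

This is an ordered selection of 3 from 5: P(5,3).
That gives 5 × 4 × 3 = 60.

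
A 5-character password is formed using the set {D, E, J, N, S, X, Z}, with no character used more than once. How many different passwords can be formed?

2520

This is a permutation of 5 out of 7: P(7,5) = 7!/2!.
7 × 6 × 5 × 4 × 3 = 2520.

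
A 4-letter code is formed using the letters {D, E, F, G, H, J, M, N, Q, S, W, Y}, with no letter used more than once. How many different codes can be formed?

11880

This is a permutation of 4 out of 12: P(12,4) = 12!/8!.
That product is 12 × 11 × 10 × 9 = 11880.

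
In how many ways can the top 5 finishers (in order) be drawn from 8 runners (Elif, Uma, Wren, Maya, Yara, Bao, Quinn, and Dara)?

There are 8 choices for 1st place, 7 for 2nd, and so on down to 4 for position 5.
That gives 8 × 7 × 6 × 5 × 4 = 6720.

6720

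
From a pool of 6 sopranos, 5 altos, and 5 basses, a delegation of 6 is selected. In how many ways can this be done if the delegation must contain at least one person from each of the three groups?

6875

With no constraint there are C(16,6) = 8008 possible selections.
Subtract selections that omit an entire group: no sopranos → C(10,6) = 210; no altos → C(11,6) = 462; no basses → C(11,6) = 462.
Add back selections omitting two groups (i.e. drawn from a single group): C(6,6) + C(5,6) + C(5,6) = 1.
By inclusion–exclusion: 8008 − 1134 + 1 = 6875.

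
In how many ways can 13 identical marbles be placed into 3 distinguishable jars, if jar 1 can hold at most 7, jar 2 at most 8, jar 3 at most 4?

25

Without the upper bounds there are C(15,2) = 105 ways to split 13 among 3 jars.
Subtract solutions that violate a single cap (substitute x_i' = x_i − (cap_i+1)): x_1 ≥ 8 gives C(7,2) = 21; x_2 ≥ 9 gives C(6,2) = 15; x_3 ≥ 5 gives C(10,2) = 45. Together 81.
Add back pairs where two caps are both exceeded: 0 + 1 + 0 = 1.
By inclusion–exclusion the count is 105 − 81 + 1 = 25.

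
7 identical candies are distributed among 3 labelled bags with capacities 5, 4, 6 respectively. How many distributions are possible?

Ignoring the caps, the number of non-negative solutions to x_1+…+x_3 = 7 is C(9,2) = 36.
Subtract solutions that violate a single cap (substitute x_i' = x_i − (cap_i+1)): x_1 ≥ 6 gives C(3,2) = 3; x_2 ≥ 5 gives C(4,2) = 6; x_3 ≥ 7 gives C(2,2) = 1. Together 10.
No two caps can be exceeded simultaneously, so the pair terms are all 0.
By inclusion–exclusion the count is 36 − 10 + 0 = 26.

26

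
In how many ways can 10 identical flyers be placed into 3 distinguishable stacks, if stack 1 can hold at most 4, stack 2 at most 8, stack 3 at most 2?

Without the upper bounds there are C(12,2) = 66 ways to split 10 among 3 stacks.
Subtract solutions that violate a single cap (substitute x_i' = x_i − (cap_i+1)): x_1 ≥ 5 gives C(7,2) = 21; x_2 ≥ 9 gives C(3,2) = 3; x_3 ≥ 3 gives C(9,2) = 36. Together 60.
Add back pairs where two caps are both exceeded: 0 + 6 + 0 = 6.
By inclusion–exclusion the count is 66 − 60 + 6 = 12.

12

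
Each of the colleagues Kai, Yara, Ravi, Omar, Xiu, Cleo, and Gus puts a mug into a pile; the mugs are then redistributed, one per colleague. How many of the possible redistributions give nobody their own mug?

This is the derangement count D_7: permutations of 7 items with no fixed point.
By inclusion–exclusion this is Σ_{j=0}^{7} (−1)^j C(7,j)·(7−j)!.
Computing: 5040 − 5040 + 2520 − 840 + 210 − 42 + 7 − 1 = 1854.

1854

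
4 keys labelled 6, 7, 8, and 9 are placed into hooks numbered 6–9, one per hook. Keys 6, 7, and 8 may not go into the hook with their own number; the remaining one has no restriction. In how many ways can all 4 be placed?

Let Aᵢ (for i ∈ {6, 7, 8}) be the placements that put key i in its forbidden hook. Any j of these fix j positions, leaving (4−j)! ways to fill the rest, and there are C(3,j) ways to pick which j.
By inclusion–exclusion, the number of valid placements is Σ_{j=0}^{3} (−1)^j C(3,j)·(4−j)!.
Computing: 24 − 18 + 6 − 1 = 11.

11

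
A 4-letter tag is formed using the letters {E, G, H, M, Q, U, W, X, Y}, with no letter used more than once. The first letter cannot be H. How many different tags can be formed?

The first letter has 9−1 = 8 choices (anything except H).
The remaining 3 letters are filled from the other 8 symbols without repetition: 8 × 7 × 6 = 336.
Total: 8 × 336 = 2688.

2688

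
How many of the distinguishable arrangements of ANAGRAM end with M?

Fix M in the last position and arrange the remaining 6 letters.
Those 6 letters have A appearing 3 times, giving (6)!/(3!) = 120.

120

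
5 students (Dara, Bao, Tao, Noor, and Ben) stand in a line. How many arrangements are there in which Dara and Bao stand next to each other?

48

Place the 3 others and the Dara-Bao pair as 4 objects in a line; the pair has 2 internal arrangements.
That gives 2 × 4! = 2 × 24 = 48.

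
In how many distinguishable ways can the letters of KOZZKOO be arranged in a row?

210

KOZZKOO has 7 letters with K appearing twice, O appearing 3 times, and Z appearing twice.
Dividing 7! = 5040 by 3!·2!·2! = 24 for the repeated letters gives 210.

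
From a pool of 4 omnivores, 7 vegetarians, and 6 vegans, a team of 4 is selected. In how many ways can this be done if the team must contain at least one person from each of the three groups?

1176

Unrestricted: C(17,4) = 2380 ways to pick any 4 of the 17.
Subtract selections that omit an entire group: no omnivores → C(13,4) = 715; no vegetarians → C(10,4) = 210; no vegans → C(11,4) = 330.
Add back selections omitting two groups (i.e. drawn from a single group): C(4,4) + C(7,4) + C(6,4) = 51.
By inclusion–exclusion: 2380 − 1255 + 51 = 1176.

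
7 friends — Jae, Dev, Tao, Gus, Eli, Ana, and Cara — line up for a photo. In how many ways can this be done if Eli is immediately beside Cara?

Glue Eli and Cara into one block (2 internal orders), leaving 6 units to arrange in a row.
So the count is 2·(6)! = 1440.

1440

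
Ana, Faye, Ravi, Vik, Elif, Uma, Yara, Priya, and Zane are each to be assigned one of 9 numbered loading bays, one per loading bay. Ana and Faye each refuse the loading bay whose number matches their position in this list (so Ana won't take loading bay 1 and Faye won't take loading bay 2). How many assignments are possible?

287280

Let Aᵢ (for i ∈ {1, 2}) be the placements that put person i in their forbidden loading bay. Any j of these fix j positions, leaving (9−j)! ways to fill the rest, and there are C(2,j) ways to pick which j.
By inclusion–exclusion, the number of valid placements is Σ_{j=0}^{2} (−1)^j C(2,j)·(9−j)!.
Computing: 362880 − 80640 + 5040 = 287280.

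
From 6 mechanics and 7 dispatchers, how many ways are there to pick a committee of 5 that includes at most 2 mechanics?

756

Split by how many mechanics are chosen (0 through 2).
Sum: C(6,0)·C(7,5) + C(6,1)·C(7,4) + C(6,2)·C(7,3) = 21 + 210 + 525 = 756.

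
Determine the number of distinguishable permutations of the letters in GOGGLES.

840

GOGGLES has 7 letters with G appearing 3 times.
So there are 7! / (3!) = 840 distinguishable arrangements.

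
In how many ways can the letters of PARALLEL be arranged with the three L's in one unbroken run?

Treat the 3 copies of L as a single block. The multiset to arrange is then {LLL, A, A, E, P, R}, 6 items in all.
That gives (6)!/(2!) = 360 arrangements.

360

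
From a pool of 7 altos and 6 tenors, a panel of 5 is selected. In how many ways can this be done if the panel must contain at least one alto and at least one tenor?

1260

With no constraint there are C(13,5) = 1287 possible selections.
Selections missing a whole group: no altos → C(6,5) = 6; no tenors → C(7,5) = 21.
Both groups omitted at once is impossible, so 1287 − 27 = 1260.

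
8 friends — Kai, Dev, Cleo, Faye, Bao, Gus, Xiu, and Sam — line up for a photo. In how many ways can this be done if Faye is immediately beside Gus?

10080

Place the 6 others and the Faye-Gus pair as 7 objects in a line; the pair has 2 internal arrangements.
That gives 2 × 7! = 2 × 5040 = 10080.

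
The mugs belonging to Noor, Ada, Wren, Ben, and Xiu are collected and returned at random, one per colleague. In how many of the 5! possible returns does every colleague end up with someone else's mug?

This is the derangement count D_5: permutations of 5 items with no fixed point.
By inclusion–exclusion this is Σ_{j=0}^{5} (−1)^j C(5,j)·(5−j)!.
Computing: 120 − 120 + 60 − 20 + 5 − 1 = 44.

44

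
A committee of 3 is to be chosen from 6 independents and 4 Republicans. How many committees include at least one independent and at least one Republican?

96

Unrestricted: C(10,3) = 120 ways to pick any 3 of the 10.
Selections missing a whole group: no independents → C(4,3) = 4; no Republicans → C(6,3) = 20.
Both groups omitted at once is impossible, so 120 − 24 = 96.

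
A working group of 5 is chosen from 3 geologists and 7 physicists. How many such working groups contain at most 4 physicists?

231

Split by how many physicists are chosen (0 through 4).
Sum: C(7,0)·C(3,5) + C(7,1)·C(3,4) + C(7,2)·C(3,3) + C(7,3)·C(3,2) + C(7,4)·C(3,1) = 0 + 0 + 21 + 105 + 105 = 231.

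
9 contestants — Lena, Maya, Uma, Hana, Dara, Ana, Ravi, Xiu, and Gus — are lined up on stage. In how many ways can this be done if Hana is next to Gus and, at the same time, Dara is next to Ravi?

20160

Treat {Hana,Gus} as one block (2 orders) and {Dara,Ravi} as another (2 orders).
That leaves 7 units to arrange: 2 × 2 × 7! = 4 × 5040 = 20160.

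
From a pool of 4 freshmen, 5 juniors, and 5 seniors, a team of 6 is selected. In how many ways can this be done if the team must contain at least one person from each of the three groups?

Unrestricted: C(14,6) = 3003 ways to pick any 6 of the 14.
Selections missing a whole group: no freshmen → C(10,6) = 210; no juniors → C(9,6) = 84; no seniors → C(9,6) = 84.
Add back selections omitting two groups (i.e. drawn from a single group): C(4,6) + C(5,6) + C(5,6) = 0.
By inclusion–exclusion: 3003 − 378 + 0 = 2625.

2625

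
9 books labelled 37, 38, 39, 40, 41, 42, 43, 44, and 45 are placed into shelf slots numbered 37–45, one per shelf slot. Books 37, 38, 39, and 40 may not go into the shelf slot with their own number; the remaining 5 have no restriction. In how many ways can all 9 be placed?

Let Aᵢ (for 37 ≤ i ≤ 40) be the placements that put book i in its forbidden shelf slot. Any j of these fix j positions, leaving (9−j)! ways to fill the rest, and there are C(4,j) ways to pick which j.
By inclusion–exclusion, the number of valid placements is Σ_{j=0}^{4} (−1)^j C(4,j)·(9−j)!.
Computing: 362880 − 161280 + 30240 − 2880 + 120 = 229080.

229080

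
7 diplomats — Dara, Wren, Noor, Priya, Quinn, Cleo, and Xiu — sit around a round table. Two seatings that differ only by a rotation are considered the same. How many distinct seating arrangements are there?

Seat Dara anywhere (absorbing the rotational symmetry), then permute the other 6: (6)! = 720.

720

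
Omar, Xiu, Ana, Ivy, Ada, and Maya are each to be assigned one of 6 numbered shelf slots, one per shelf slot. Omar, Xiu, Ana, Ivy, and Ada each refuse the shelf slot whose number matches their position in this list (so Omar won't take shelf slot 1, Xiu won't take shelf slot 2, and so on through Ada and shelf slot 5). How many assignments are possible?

309

Let Aᵢ (for 1 ≤ i ≤ 5) be the placements that put person i in their forbidden shelf slot. Any j of these fix j positions, leaving (6−j)! ways to fill the rest, and there are C(5,j) ways to pick which j.
By inclusion–exclusion, the number of valid placements is Σ_{j=0}^{5} (−1)^j C(5,j)·(6−j)!.
Computing: 720 − 600 + 240 − 60 + 10 − 1 = 309.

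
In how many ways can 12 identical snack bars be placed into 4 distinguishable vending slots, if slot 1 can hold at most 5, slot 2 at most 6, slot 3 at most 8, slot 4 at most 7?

260

Ignoring the caps, the number of non-negative solutions to x_1+…+x_4 = 12 is C(15,3) = 455.
Subtract solutions that violate a single cap (substitute x_i' = x_i − (cap_i+1)): x_1 ≥ 6 gives C(9,3) = 84; x_2 ≥ 7 gives C(8,3) = 56; x_3 ≥ 9 gives C(6,3) = 20; x_4 ≥ 8 gives C(7,3) = 35. Together 195.
No two caps can be exceeded simultaneously, so the pair terms are all 0.
By inclusion–exclusion the count is 455 − 195 + 0 = 260.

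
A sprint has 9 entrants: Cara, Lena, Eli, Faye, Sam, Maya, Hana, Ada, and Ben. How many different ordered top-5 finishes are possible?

This is an ordered selection of 5 from 9: P(9,5).
That gives 9 × 8 × 7 × 6 × 5 = 15120.

15120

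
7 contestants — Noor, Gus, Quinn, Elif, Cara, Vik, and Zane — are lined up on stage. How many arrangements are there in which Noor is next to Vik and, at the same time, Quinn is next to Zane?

480

Treat {Noor,Vik} as one block (2 orders) and {Quinn,Zane} as another (2 orders).
That leaves 5 units to arrange: 2 × 2 × 5! = 4 × 120 = 480.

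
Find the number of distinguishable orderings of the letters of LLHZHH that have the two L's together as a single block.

20

Treat the 2 copies of L as a single block. The multiset to arrange is then {LL, H, H, H, Z}, 5 items in all.
That gives (5)!/(3!) = 20 arrangements.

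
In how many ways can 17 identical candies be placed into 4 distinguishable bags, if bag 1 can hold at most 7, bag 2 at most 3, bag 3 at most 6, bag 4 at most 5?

Ignoring the caps, the number of non-negative solutions to x_1+…+x_4 = 17 is C(20,3) = 1140.
Subtract solutions that violate a single cap (substitute x_i' = x_i − (cap_i+1)): x_1 ≥ 8 gives C(12,3) = 220; x_2 ≥ 4 gives C(16,3) = 560; x_3 ≥ 7 gives C(13,3) = 286; x_4 ≥ 6 gives C(14,3) = 364. Together 1430.
Add back pairs where two caps are both exceeded: 56 + 10 + 20 + 84 + 120 + 35 = 325.
Subtract triples: 0 + 0 + 0 + 1 = 1.
By inclusion–exclusion the count is 1140 − 1430 + 325 − 1 = 34.

34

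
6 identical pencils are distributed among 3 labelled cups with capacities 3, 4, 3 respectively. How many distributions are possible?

Ignoring the caps, the number of non-negative solutions to x_1+…+x_3 = 6 is C(8,2) = 28.
Subtract solutions that violate a single cap (substitute x_i' = x_i − (cap_i+1)): x_1 ≥ 4 gives C(4,2) = 6; x_2 ≥ 5 gives C(3,2) = 3; x_3 ≥ 4 gives C(4,2) = 6. Together 15.
No two caps can be exceeded simultaneously, so the pair terms are all 0.
By inclusion–exclusion the count is 28 − 15 + 0 = 13.

13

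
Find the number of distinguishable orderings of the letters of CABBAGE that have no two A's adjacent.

900

Total arrangements of CABBAGE: 7!/(2!·2!) = 1260.
If the two A's are adjacent, glue them into one block, leaving 6 items to arrange: (6)!/(2!) = 360 ways.
Hence 1260 − 360 = 900.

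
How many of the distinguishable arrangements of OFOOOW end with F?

5

Fix F in the last position and arrange the remaining 5 letters.
Those 5 letters have O appearing 4 times, giving (5)!/(4!) = 5.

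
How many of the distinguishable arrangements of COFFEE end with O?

30

Fix O in the last position and arrange the remaining 5 letters.
Those 5 letters have E appearing twice and F appearing twice, giving (5)!/(2!·2!) = 30.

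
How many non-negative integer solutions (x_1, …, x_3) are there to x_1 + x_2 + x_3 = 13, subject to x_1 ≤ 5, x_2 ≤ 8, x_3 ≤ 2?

Ignoring the caps, the number of non-negative solutions to x_1+…+x_3 = 13 is C(15,2) = 105.
Subtract solutions that violate a single cap (substitute x_i' = x_i − (cap_i+1)): x_1 ≥ 6 gives C(9,2) = 36; x_2 ≥ 9 gives C(6,2) = 15; x_3 ≥ 3 gives C(12,2) = 66. Together 117.
Add back pairs where two caps are both exceeded: 0 + 15 + 3 = 18.
By inclusion–exclusion the count is 105 − 117 + 18 = 6.

6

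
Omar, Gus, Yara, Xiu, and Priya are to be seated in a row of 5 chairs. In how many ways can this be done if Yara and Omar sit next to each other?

48

Glue Yara and Omar into one block (2 internal orders), leaving 4 units to arrange in a row.
So the count is 2·(4)! = 48.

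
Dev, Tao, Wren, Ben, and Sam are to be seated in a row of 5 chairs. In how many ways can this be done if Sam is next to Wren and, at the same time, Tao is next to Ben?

24

Treat {Sam,Wren} as one block (2 orders) and {Tao,Ben} as another (2 orders).
That leaves 3 units to arrange: 2 × 2 × 3! = 4 × 6 = 24.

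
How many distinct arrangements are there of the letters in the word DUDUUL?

Letter multiplicities in DUDUUL: D×2, L×1, U×3.
The number of distinct arrangements is 6!/(3!·2!) = 720/12 = 60.

60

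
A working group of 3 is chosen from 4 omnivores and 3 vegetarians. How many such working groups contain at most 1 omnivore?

Split by how many omnivores are chosen (0 through 1).
Sum: C(4,0)·C(3,3) + C(4,1)·C(3,2) = 1 + 12 = 13.

13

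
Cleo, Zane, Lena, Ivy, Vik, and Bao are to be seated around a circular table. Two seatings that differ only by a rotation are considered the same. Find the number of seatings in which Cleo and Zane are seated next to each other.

48

Treat {Cleo, Zane} as one unit (2 internal orders) and seat the resulting 5 units around the table: (4)! circular arrangements.
So 2 × (4)! = 2 × 24 = 48.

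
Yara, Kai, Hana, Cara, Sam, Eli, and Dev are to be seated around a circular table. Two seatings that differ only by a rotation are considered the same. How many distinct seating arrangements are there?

Fix one person's seat to break rotational symmetry; the remaining 6 people can be arranged in (6)! = 720 ways.

720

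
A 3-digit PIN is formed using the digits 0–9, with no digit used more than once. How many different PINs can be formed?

720

Choose and order 3 of the 10 symbols: the first digit has 10 options, the next 9, then 8.
10 × 9 × 8 = 720.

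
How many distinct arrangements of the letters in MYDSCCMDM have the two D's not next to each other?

Total arrangements of MYDSCCMDM: 9!/(3!·2!·2!) = 15120.
If the two D's are adjacent, glue them into one block, leaving 8 items to arrange: (8)!/(3!·2!) = 3360 ways.
Subtracting, 15120 − 3360 = 11760 arrangements keep the D's apart.

11760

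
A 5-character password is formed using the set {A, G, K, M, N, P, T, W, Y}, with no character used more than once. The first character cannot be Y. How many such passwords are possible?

13440

The first character has 9−1 = 8 choices (anything except Y).
The remaining 4 characters are filled from the other 8 symbols without repetition: 8 × 7 × 6 × 5 = 1680.
Total: 8 × 1680 = 13440.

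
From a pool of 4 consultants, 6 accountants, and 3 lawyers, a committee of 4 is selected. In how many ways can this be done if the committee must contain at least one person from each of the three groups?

360

Total 4-person selections from all 13: C(13,4) = 715.
Subtract selections that omit an entire group: no consultants → C(9,4) = 126; no accountants → C(7,4) = 35; no lawyers → C(10,4) = 210.
Add back selections omitting two groups (i.e. drawn from a single group): C(4,4) + C(6,4) + C(3,4) = 16.
By inclusion–exclusion: 715 − 371 + 16 = 360.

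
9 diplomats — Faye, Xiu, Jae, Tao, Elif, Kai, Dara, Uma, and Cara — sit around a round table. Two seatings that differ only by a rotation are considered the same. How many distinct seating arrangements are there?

Around a circle, 9 distinct people have 9!/9 = (8)! = 40320 rotationally distinct seatings.

40320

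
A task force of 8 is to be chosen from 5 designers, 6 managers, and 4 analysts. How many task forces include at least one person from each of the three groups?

6216

With no constraint there are C(15,8) = 6435 possible selections.
Selections missing a whole group: no designers → C(10,8) = 45; no managers → C(9,8) = 9; no analysts → C(11,8) = 165.
Add back selections omitting two groups (i.e. drawn from a single group): C(5,8) + C(6,8) + C(4,8) = 0.
By inclusion–exclusion: 6435 − 219 + 0 = 6216.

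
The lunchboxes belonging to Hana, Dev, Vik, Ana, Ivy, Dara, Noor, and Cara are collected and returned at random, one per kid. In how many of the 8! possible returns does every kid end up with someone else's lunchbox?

This is the derangement count D_8: permutations of 8 items with no fixed point.
By inclusion–exclusion this is Σ_{j=0}^{8} (−1)^j C(8,j)·(8−j)!.
Computing: 40320 − 40320 + 20160 − 6720 + 1680 − 336 + 56 − 8 + 1 = 14833.

14833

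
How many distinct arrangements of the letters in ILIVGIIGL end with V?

With the last slot taken by V, it remains to arrange the other 8 letters (ILIGIIGL).
Those 8 letters have G appearing twice, I appearing 4 times, and L appearing twice, giving (8)!/(4!·2!·2!) = 420.

420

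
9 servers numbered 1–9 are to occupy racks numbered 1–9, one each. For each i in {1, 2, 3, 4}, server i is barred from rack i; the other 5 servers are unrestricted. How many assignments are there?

229080

Let Aᵢ (for 1 ≤ i ≤ 4) be the placements that put server i in its forbidden rack. Any j of these fix j positions, leaving (9−j)! ways to fill the rest, and there are C(4,j) ways to pick which j.
By inclusion–exclusion, the number of valid placements is Σ_{j=0}^{4} (−1)^j C(4,j)·(9−j)!.
Computing: 362880 − 161280 + 30240 − 2880 + 120 = 229080.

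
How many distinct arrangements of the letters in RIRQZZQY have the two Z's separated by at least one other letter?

3780

Total arrangements of RIRQZZQY: 8!/(2!·2!·2!) = 5040.
Arrangements with the Z's together: treat ZZ as one letter, giving (7)!/(2!·2!) = 1260.
Hence 5040 − 1260 = 3780.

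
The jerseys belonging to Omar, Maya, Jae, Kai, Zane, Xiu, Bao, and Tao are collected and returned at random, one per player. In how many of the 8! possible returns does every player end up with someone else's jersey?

14833

Let Aᵢ be the assignments in which player i gets their old jersey. We want the size of the complement of A₁∪…∪A_8.
By inclusion–exclusion this is Σ_{j=0}^{8} (−1)^j C(8,j)·(8−j)!.
Computing: 40320 − 40320 + 20160 − 6720 + 1680 − 336 + 56 − 8 + 1 = 14833.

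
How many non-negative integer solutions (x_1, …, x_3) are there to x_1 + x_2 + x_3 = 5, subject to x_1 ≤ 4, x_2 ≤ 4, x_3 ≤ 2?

13

Without the upper bounds there are C(7,2) = 21 ways to split 5 among 3 variables.
Subtract solutions that violate a single cap (substitute x_i' = x_i − (cap_i+1)): x_1 ≥ 5 gives C(2,2) = 1; x_2 ≥ 5 gives C(2,2) = 1; x_3 ≥ 3 gives C(4,2) = 6. Together 8.
No two caps can be exceeded simultaneously, so the pair terms are all 0.
By inclusion–exclusion the count is 21 − 8 + 0 = 13.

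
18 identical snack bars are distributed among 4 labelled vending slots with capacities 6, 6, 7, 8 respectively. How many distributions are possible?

Ignoring the caps, the number of non-negative solutions to x_1+…+x_4 = 18 is C(21,3) = 1330.
Subtract solutions that violate a single cap (substitute x_i' = x_i − (cap_i+1)): x_1 ≥ 7 gives C(14,3) = 364; x_2 ≥ 7 gives C(14,3) = 364; x_3 ≥ 8 gives C(13,3) = 286; x_4 ≥ 9 gives C(12,3) = 220. Together 1234.
Add back pairs where two caps are both exceeded: 35 + 20 + 10 + 20 + 10 + 4 = 99.
By inclusion–exclusion the count is 1330 − 1234 + 99 = 195.

195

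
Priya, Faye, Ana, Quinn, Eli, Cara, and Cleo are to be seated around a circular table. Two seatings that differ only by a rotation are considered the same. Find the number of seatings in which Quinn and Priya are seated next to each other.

240

Glue Quinn and Priya into a block (2 internal orders). Seating 6 units around a circle gives (5)! arrangements.
So 2 × (5)! = 2 × 120 = 240.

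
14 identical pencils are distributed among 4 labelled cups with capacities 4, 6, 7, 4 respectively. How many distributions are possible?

99

Without the upper bounds there are C(17,3) = 680 ways to split 14 among 4 cups.
Subtract solutions that violate a single cap (substitute x_i' = x_i − (cap_i+1)): x_1 ≥ 5 gives C(12,3) = 220; x_2 ≥ 7 gives C(10,3) = 120; x_3 ≥ 8 gives C(9,3) = 84; x_4 ≥ 5 gives C(12,3) = 220. Together 644.
Add back pairs where two caps are both exceeded: 10 + 4 + 35 + 0 + 10 + 4 = 63.
By inclusion–exclusion the count is 680 − 644 + 63 = 99.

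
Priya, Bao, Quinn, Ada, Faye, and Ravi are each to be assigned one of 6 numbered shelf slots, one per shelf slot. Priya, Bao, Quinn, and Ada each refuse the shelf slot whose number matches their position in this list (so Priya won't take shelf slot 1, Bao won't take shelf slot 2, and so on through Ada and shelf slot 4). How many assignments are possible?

Let Aᵢ (for 1 ≤ i ≤ 4) be the placements that put person i in their forbidden shelf slot. Any j of these fix j positions, leaving (6−j)! ways to fill the rest, and there are C(4,j) ways to pick which j.
By inclusion–exclusion, the number of valid placements is Σ_{j=0}^{4} (−1)^j C(4,j)·(6−j)!.
Computing: 720 − 480 + 144 − 24 + 2 = 362.

362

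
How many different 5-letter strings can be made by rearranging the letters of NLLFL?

20

The 5 letters of NLLFL have repeats: L appearing 3 times.
Dividing 5! = 120 by 3! = 6 for the repeated letters gives 20.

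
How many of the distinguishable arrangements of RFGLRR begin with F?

20

With the first slot taken by F, it remains to arrange the other 5 letters (RGLRR).
Those 5 letters have R appearing 3 times, giving (5)!/(3!) = 20.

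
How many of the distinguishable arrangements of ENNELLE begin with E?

Fix E in the first position and arrange the remaining 6 letters.
Those 6 letters have E appearing twice, L appearing twice, and N appearing twice, giving (6)!/(2!·2!·2!) = 90.

90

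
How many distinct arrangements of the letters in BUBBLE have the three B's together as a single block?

24

Treat the 3 copies of B as a single block. The multiset to arrange is then {BBB, E, L, U}, 4 items in all.
All 4 items are distinct, so there are (4)! = 24 arrangements.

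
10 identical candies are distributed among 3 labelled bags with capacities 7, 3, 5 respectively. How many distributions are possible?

Ignoring the caps, the number of non-negative solutions to x_1+…+x_3 = 10 is C(12,2) = 66.
Subtract solutions that violate a single cap (substitute x_i' = x_i − (cap_i+1)): x_1 ≥ 8 gives C(4,2) = 6; x_2 ≥ 4 gives C(8,2) = 28; x_3 ≥ 6 gives C(6,2) = 15. Together 49.
Add back pairs where two caps are both exceeded: 0 + 0 + 1 = 1.
By inclusion–exclusion the count is 66 − 49 + 1 = 18.

18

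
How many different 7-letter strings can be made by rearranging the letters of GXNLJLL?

Letter multiplicities in GXNLJLL: G×1, J×1, L×3, N×1, X×1.
So there are 7! / (3!) = 840 distinguishable arrangements.

840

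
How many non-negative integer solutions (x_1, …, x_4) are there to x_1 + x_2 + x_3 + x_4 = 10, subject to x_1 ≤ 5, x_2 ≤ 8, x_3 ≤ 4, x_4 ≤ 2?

85

Ignoring the caps, the number of non-negative solutions to x_1+…+x_4 = 10 is C(13,3) = 286.
Subtract solutions that violate a single cap (substitute x_i' = x_i − (cap_i+1)): x_1 ≥ 6 gives C(7,3) = 35; x_2 ≥ 9 gives C(4,3) = 4; x_3 ≥ 5 gives C(8,3) = 56; x_4 ≥ 3 gives C(10,3) = 120. Together 215.
Add back pairs where two caps are both exceeded: 0 + 0 + 4 + 0 + 0 + 10 = 14.
By inclusion–exclusion the count is 286 − 215 + 14 = 85.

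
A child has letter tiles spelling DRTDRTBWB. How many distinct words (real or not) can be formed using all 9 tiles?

22680

Letter multiplicities in DRTDRTBWB: B×2, D×2, R×2, T×2, W×1.
So there are 9! / (2!·2!·2!·2!) = 22680 distinguishable arrangements.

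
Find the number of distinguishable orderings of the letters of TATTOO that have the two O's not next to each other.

40

Total arrangements of TATTOO: 6!/(3!·2!) = 60.
If the two O's are adjacent, glue them into one block, leaving 5 items to arrange: (5)!/(3!) = 20 ways.
Hence 60 − 20 = 40.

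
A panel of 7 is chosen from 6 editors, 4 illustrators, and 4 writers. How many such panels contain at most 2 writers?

2472

Split by how many writers are chosen (0 through 2).
Sum: C(4,0)·C(10,7) + C(4,1)·C(10,6) + C(4,2)·C(10,5) = 120 + 840 + 1512 = 2472.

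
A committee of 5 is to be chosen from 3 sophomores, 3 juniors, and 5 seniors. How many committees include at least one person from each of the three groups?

345

Unrestricted: C(11,5) = 462 ways to pick any 5 of the 11.
Selections missing a whole group: no sophomores → C(8,5) = 56; no juniors → C(8,5) = 56; no seniors → C(6,5) = 6.
Add back selections omitting two groups (i.e. drawn from a single group): C(3,5) + C(3,5) + C(5,5) = 1.
By inclusion–exclusion: 462 − 118 + 1 = 345.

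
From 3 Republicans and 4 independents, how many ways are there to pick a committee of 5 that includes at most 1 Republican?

3

Split by how many Republicans are chosen (0 through 1).
Sum: C(3,0)·C(4,5) + C(3,1)·C(4,4) = 0 + 3 = 3.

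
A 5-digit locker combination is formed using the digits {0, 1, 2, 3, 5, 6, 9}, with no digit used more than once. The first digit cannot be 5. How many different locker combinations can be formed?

The first digit has 7−1 = 6 choices (anything except 5).
The remaining 4 digits are filled from the other 6 symbols without repetition: 6 × 5 × 4 × 3 = 360.
Total: 6 × 360 = 2160.

2160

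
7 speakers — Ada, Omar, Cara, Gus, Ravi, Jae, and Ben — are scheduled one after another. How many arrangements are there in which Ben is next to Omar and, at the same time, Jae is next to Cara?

Treat {Ben,Omar} as one block (2 orders) and {Jae,Cara} as another (2 orders).
That leaves 5 units to arrange: 2 × 2 × 5! = 4 × 120 = 480.

480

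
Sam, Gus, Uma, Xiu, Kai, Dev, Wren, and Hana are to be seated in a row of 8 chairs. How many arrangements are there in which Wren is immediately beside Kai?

10080

Place the 6 others and the Wren-Kai pair as 7 objects in a line; the pair has 2 internal arrangements.
So the count is 2·(7)! = 10080.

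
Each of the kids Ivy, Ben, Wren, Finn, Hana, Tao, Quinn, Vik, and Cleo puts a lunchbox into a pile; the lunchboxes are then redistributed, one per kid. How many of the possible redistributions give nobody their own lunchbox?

133496

Let Aᵢ be the assignments in which kid i gets their own lunchbox. We want the size of the complement of A₁∪…∪A_9.
By inclusion–exclusion this is Σ_{j=0}^{9} (−1)^j C(9,j)·(9−j)!.
Computing: 362880 − 362880 + 181440 − 60480 + 15120 − 3024 + 504 − 72 + 9 − 1 = 133496.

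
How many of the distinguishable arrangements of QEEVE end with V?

4

With the last slot taken by V, it remains to arrange the other 4 letters (QEEE).
Those 4 letters have E appearing 3 times, giving (4)!/(3!) = 4.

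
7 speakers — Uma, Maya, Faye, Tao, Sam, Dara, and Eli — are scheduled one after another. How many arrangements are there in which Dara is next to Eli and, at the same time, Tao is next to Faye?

Treat {Dara,Eli} as one block (2 orders) and {Tao,Faye} as another (2 orders).
That leaves 5 units to arrange: 2 × 2 × 5! = 4 × 120 = 480.

480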